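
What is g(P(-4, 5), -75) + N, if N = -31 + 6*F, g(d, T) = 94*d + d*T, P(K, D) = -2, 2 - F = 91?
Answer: -603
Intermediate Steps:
F = -89 (F = 2 - 1*91 = 2 - 91 = -89)
g(d, T) = 94*d + T*d
N = -565 (N = -31 + 6*(-89) = -31 - 534 = -565)
g(P(-4, 5), -75) + N = -2*(94 - 75) - 565 = -2*19 - 565 = -38 - 565 = -603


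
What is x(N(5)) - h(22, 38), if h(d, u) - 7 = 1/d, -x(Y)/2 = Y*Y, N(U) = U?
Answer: -1255/22 ≈ -57.045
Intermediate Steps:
x(Y) = -2*Y**2 (x(Y) = -2*Y*Y = -2*Y**2)
h(d, u) = 7 + 1/d
x(N(5)) - h(22, 38) = -2*5**2 - (7 + 1/22) = -2*25 - (7 + 1/22) = -50 - 1*155/22 = -50 - 155/22 = -1255/22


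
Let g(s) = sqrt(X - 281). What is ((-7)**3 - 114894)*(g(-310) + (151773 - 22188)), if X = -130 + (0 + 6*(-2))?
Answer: -14932986645 - 345711*I*sqrt(47) ≈ -1.4933e+10 - 2.3701e+6*I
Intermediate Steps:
X = -142 (X = -130 + (0 - 12) = -130 - 12 = -142)
g(s) = 3*I*sqrt(47) (g(s) = sqrt(-142 - 281) = sqrt(-423) = 3*I*sqrt(47))
((-7)**3 - 114894)*(g(-310) + (151773 - 22188)) = ((-7)**3 - 114894)*(3*I*sqrt(47) + (151773 - 22188)) = (-343 - 114894)*(3*I*sqrt(47) + 129585) = -115237*(129585 + 3*I*sqrt(47)) = -14932986645 - 345711*I*sqrt(47)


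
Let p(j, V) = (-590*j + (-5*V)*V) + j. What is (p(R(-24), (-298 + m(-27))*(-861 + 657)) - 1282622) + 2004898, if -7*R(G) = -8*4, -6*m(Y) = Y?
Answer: -125466318576/7 ≈ -1.7924e+10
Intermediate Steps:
m(Y) = -Y/6
R(G) = 32/7 (R(G) = -(-8)*4/7 = -⅐*(-32) = 32/7)
p(j, V) = -589*j - 5*V² (p(j, V) = (-590*j - 5*V²) + j = -589*j - 5*V²)
(p(R(-24), (-298 + m(-27))*(-861 + 657)) - 1282622) + 2004898 = ((-589*32/7 - 5*(-861 + 657)²*(-298 - ⅙*(-27))²) - 1282622) + 2004898 = ((-18848/7 - 5*41616*(-298 + 9/2)²) - 1282622) + 2004898 = ((-18848/7 - 5*(-587/2*(-204))²) - 1282622) + 2004898 = ((-18848/7 - 5*59874²) - 1282622) + 2004898 = ((-18848/7 - 5*3584895876) - 1282622) + 2004898 = ((-18848/7 - 17924479380) - 1282622) + 2004898 = (-125471374508/7 - 1282622) + 2004898 = -125480352862/7 + 2004898 = -125466318576/7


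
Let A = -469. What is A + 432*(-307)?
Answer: -133093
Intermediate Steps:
A + 432*(-307) = -469 + 432*(-307) = -469 - 132624 = -133093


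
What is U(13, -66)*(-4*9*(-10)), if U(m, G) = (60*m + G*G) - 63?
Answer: 1826280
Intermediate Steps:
U(m, G) = -63 + G² + 60*m (U(m, G) = (60*m + G²) - 63 = (G² + 60*m) - 63 = -63 + G² + 60*m)
U(13, -66)*(-4*9*(-10)) = (-63 + (-66)² + 60*13)*(-4*9*(-10)) = (-63 + 4356 + 780)*(-36*(-10)) = 5073*360 = 1826280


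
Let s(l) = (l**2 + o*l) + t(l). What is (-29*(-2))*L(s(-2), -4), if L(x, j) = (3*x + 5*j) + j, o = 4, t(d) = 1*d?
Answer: -2436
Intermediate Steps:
t(d) = d
s(l) = l**2 + 5*l (s(l) = (l**2 + 4*l) + l = l**2 + 5*l)
L(x, j) = 3*x + 6*j
(-29*(-2))*L(s(-2), -4) = (-29*(-2))*(3*(-2*(5 - 2)) + 6*(-4)) = 58*(3*(-2*3) - 24) = 58*(3*(-6) - 24) = 58*(-18 - 24) = 58*(-42) = -2436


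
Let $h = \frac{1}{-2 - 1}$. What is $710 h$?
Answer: $- \frac{710}{3} \approx -236.67$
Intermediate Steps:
$h = - \frac{1}{3}$ ($h = \frac{1}{-3} = - \frac{1}{3} \approx -0.33333$)
$710 h = 710 \left(- \frac{1}{3}\right) = - \frac{710}{3}$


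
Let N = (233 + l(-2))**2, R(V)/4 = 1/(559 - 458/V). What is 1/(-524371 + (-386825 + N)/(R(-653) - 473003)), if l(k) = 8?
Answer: -172875498843/90650778052801913 ≈ -1.9070e-6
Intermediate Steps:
R(V) = 4/(559 - 458/V)
N = 58081 (N = (233 + 8)**2 = 241**2 = 58081)
1/(-524371 + (-386825 + N)/(R(-653) - 473003)) = 1/(-524371 + (-386825 + 58081)/(4*(-653)/(-458 + 559*(-653)) - 473003)) = 1/(-524371 - 328744/(4*(-653)/(-458 - 365027) - 473003)) = 1/(-524371 - 328744/(4*(-653)/(-365485) - 473003)) = 1/(-524371 - 328744/(4*(-653)*(-1/365485) - 473003)) = 1/(-524371 - 328744/(2612/365485 - 473003)) = 1/(-524371 - 328744/(-172875498843/365485)) = 1/(-524371 - 328744*(-365485/172875498843)) = 1/(-524371 + 120151000840/172875498843) = 1/(-90650778052801913/172875498843) = -172875498843/90650778052801913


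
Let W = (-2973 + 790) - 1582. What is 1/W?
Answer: -1/3765 ≈ -0.00026560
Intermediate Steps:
W = -3765 (W = -2183 - 1582 = -3765)
1/W = 1/(-3765) = -1/3765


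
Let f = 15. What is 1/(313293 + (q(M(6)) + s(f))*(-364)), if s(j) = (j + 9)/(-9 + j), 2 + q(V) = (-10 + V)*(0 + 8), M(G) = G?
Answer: 1/324213 ≈ 3.0844e-6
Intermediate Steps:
q(V) = -82 + 8*V (q(V) = -2 + (-10 + V)*(0 + 8) = -2 + (-10 + V)*8 = -2 + (-80 + 8*V) = -82 + 8*V)
s(j) = (9 + j)/(-9 + j)
1/(313293 + (q(M(6)) + s(f))*(-364)) = 1/(313293 + ((-82 + 8*6) + (9 + 15)/(-9 + 15))*(-364)) = 1/(313293 + ((-82 + 48) + 24/6)*(-364)) = 1/(313293 + (-34 + (1/6)*24)*(-364)) = 1/(313293 + (-34 + 4)*(-364)) = 1/(313293 - 30*(-364)) = 1/(313293 + 10920) = 1/324213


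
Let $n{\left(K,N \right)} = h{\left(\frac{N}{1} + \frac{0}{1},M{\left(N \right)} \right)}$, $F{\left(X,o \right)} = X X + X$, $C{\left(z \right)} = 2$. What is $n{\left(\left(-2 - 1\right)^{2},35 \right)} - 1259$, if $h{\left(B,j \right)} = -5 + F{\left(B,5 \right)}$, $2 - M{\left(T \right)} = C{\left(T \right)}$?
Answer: $-4$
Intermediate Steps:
$F{\left(X,o \right)} = X + X^{2}$ ($F{\left(X,o \right)} = X^{2} + X = X + X^{2}$)
$M{\left(T \right)} = 0$ ($M{\left(T \right)} = 2 - 2 = 0$)
$h{\left(B,j \right)} = -5 + B \left(1 + B\right)$
$n{\left(K,N \right)} = -5 + N \left(1 + N\right)$ ($n{\left(K,N \right)} = -5 + \left(\frac{N}{1} + \frac{0}{1}\right) \left(1 + \left(\frac{N}{1} + \frac{0}{1}\right)\right) = -5 + \left(N 1 + 0 \cdot 1\right) \left(1 + \left(N 1 + 0 \cdot 1\right)\right) = -5 + \left(N + 0\right) \left(1 + \left(N + 0\right)\right) = -5 + N \left(1 + N\right)$)
$n{\left(\left(-2 - 1\right)^{2},35 \right)} - 1259 = \left(-5 + 35 \left(1 + 35\right)\right) - 1259 = \left(-5 + 35 \cdot 36\right) - 1259 = \left(-5 + 1260\right) - 1259 = 1255 - 1259 = -4$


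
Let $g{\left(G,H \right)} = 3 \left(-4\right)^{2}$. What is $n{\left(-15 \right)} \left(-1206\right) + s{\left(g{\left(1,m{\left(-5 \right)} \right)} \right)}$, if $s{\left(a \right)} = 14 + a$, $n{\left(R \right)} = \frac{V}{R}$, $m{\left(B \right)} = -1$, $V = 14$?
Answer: $\frac{5938}{5} \approx 1187.6$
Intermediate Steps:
$g{\left(G,H \right)} = 48$ ($g{\left(G,H \right)} = 3 \cdot 16 = 48$)
$n{\left(R \right)} = \frac{14}{R}$
$n{\left(-15 \right)} \left(-1206\right) + s{\left(g{\left(1,m{\left(-5 \right)} \right)} \right)} = \frac{14}{-15} \left(-1206\right) + \left(14 + 48\right) = 14 \left(- \frac{1}{15}\right) \left(-1206\right) + 62 = \left(- \frac{14}{15}\right) \left(-1206\right) + 62 = \frac{5628}{5} + 62 = \frac{5938}{5}$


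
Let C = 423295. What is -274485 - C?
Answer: -697780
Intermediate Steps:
-274485 - C = -274485 - 1*423295 = -274485 - 423295 = -697780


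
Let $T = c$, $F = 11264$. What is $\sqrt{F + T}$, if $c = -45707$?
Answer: $3 i \sqrt{3827} \approx 185.59 i$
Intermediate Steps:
$T = -45707$
$\sqrt{F + T} = \sqrt{11264 - 45707} = \sqrt{-34443} = 3 i \sqrt{3827}$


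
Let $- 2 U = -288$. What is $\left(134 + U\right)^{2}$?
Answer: $77284$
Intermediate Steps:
$U = 144$ ($U = \left(- \frac{1}{2}\right) \left(-288\right) = 144$)
$\left(134 + U\right)^{2} = \left(134 + 144\right)^{2} = 278^{2} = 77284$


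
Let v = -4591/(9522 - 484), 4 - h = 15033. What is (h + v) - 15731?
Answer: -278013471/9038 ≈ -30761.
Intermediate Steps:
h = -15029 (h = 4 - 1*15033 = 4 - 15033 = -15029)
v = -4591/9038 ≈ -0.50797
(h + v) - 15731 = (-15029 - 4591/9038) - 15731 = -135836693/9038 - 15731 = -278013471/9038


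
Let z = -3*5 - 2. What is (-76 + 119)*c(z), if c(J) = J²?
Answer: 12427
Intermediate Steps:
z = -17 (z = -15 - 2 = -17)
(-76 + 119)*c(z) = (-76 + 119)*(-17)² = 43*289 = 12427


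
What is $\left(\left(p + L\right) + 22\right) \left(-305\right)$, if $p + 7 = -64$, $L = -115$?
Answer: $50020$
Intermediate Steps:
$p = -71$ ($p = -7 - 64 = -71$)
$\left(\left(p + L\right) + 22\right) \left(-305\right) = \left(\left(-71 - 115\right) + 22\right) \left(-305\right) = \left(-186 + 22\right) \left(-305\right) = \left(-164\right) \left(-305\right) = 50020$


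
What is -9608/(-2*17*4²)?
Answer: 1201/68 ≈ 17.662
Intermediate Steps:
-9608/(-2*17*4²) = -9608/((-34*16)) = -9608/(-544) = -9608*(-1/544) = 1201/68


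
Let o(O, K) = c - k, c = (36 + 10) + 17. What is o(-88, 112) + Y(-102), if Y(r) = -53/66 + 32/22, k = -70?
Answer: 8821/66 ≈ 133.65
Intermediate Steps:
Y(r) = 43/66 (Y(r) = -53*1/66 + 32*(1/22) = -53/66 + 16/11 = 43/66)
c = 63 (c = 46 + 17 = 63)
o(O, K) = 133 (o(O, K) = 63 - 1*(-70) = 63 + 70 = 133)
o(-88, 112) + Y(-102) = 133 + 43/66 = 8821/66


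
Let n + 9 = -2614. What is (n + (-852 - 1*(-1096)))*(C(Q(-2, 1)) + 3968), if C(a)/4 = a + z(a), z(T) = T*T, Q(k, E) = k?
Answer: -9458904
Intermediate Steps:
z(T) = T**2
C(a) = 4*a + 4*a**2 (C(a) = 4*(a + a**2) = 4*a + 4*a**2)
n = -2623 (n = -9 - 2614 = -2623)
(n + (-852 - 1*(-1096)))*(C(Q(-2, 1)) + 3968) = (-2623 + (-852 - 1*(-1096)))*(4*(-2)*(1 - 2) + 3968) = (-2623 + (-852 + 1096))*(4*(-2)*(-1) + 3968) = (-2623 + 244)*(8 + 3968) = -2379*3976 = -9458904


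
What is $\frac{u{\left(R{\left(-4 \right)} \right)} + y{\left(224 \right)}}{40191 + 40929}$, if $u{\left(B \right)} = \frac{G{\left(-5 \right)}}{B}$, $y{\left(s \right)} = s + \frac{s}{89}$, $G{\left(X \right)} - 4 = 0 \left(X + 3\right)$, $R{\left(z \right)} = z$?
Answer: $\frac{20071}{7219680} \approx 0.00278$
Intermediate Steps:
$G{\left(X \right)} = 4$ ($G{\left(X \right)} = 4 + 0 \left(X + 3\right) = 4 + 0 \left(3 + X\right) = 4 + 0 = 4$)
$y{\left(s \right)} = \frac{90 s}{89}$ ($y{\left(s \right)} = s + s \frac{1}{89} = s + \frac{s}{89} = \frac{90 s}{89}$)
$u{\left(B \right)} = \frac{4}{B}$
$\frac{u{\left(R{\left(-4 \right)} \right)} + y{\left(224 \right)}}{40191 + 40929} = \frac{\frac{4}{-4} + \frac{90}{89} \cdot 224}{40191 + 40929} = \frac{4 \left(- \frac{1}{4}\right) + \frac{20160}{89}}{81120} = \left(-1 + \frac{20160}{89}\right) \frac{1}{81120} = \frac{20071}{89} \cdot \frac{1}{81120} = \frac{20071}{7219680}$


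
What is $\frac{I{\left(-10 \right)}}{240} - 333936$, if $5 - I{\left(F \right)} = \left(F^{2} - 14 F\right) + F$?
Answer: $- \frac{5342991}{16} \approx -3.3394 \cdot 10^{5}$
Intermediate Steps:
$I{\left(F \right)} = 5 - F^{2} + 13 F$ ($I{\left(F \right)} = 5 - \left(\left(F^{2} - 14 F\right) + F\right) = 5 - \left(F^{2} - 13 F\right) = 5 - F^{2} + 13 F$)
$\frac{I{\left(-10 \right)}}{240} - 333936 = \frac{5 - \left(-10\right)^{2} + 13 \left(-10\right)}{240} - 333936 = \frac{5 - 100 - 130}{240} - 333936 = \frac{1}{240} \left(-225\right) - 333936 = - \frac{15}{16} - 333936 = - \frac{5342991}{16}$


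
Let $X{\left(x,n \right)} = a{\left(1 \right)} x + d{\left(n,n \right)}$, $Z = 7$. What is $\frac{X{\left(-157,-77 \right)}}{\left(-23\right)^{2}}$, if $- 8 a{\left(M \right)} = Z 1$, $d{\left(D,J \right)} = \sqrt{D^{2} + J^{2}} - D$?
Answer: $\frac{1715}{4232} + \frac{77 \sqrt{2}}{529} \approx 0.6111$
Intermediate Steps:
$a{\left(M \right)} = - \frac{7}{8}$ ($a{\left(M \right)} = - \frac{7 \cdot 1}{8} = \left(- \frac{1}{8}\right) 7 = - \frac{7}{8}$)
$X{\left(x,n \right)} = - n - \frac{7 x}{8} + \sqrt{2} \sqrt{n^{2}}$ ($X{\left(x,n \right)} = - \frac{7 x}{8} - \left(n - \sqrt{n^{2} + n^{2}}\right) = - \frac{7 x}{8} - \left(n - \sqrt{2} \sqrt{n^{2}}\right) = - n - \frac{7 x}{8} + \sqrt{2} \sqrt{n^{2}}$)
$\frac{X{\left(-157,-77 \right)}}{\left(-23\right)^{2}} = \frac{\left(-1\right) \left(-77\right) - - \frac{1099}{8} + \sqrt{2} \sqrt{\left(-77\right)^{2}}}{\left(-23\right)^{2}} = \frac{77 + \frac{1099}{8} + \sqrt{2} \sqrt{5929}}{529} = \left(77 + \frac{1099}{8} + \sqrt{2} \cdot 77\right) \frac{1}{529} = \left(77 + \frac{1099}{8} + 77 \sqrt{2}\right) \frac{1}{529} = \left(\frac{1715}{8} + 77 \sqrt{2}\right) \frac{1}{529} = \frac{1715}{4232} + \frac{77 \sqrt{2}}{529}$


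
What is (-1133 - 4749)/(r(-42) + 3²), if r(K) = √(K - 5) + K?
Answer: 97053/568 + 2941*I*√47/568 ≈ 170.87 + 35.497*I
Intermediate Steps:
r(K) = K + √(-5 + K) (r(K) = √(-5 + K) + K = K + √(-5 + K))
(-1133 - 4749)/(r(-42) + 3²) = (-1133 - 4749)/((-42 + √(-5 - 42)) + 3²) = -5882/((-42 + √(-47)) + 9) = -5882/((-42 + I*√47) + 9) = -5882/(-33 + I*√47)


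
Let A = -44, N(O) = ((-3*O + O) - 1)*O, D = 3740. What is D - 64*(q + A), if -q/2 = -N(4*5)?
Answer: 111516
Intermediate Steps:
N(O) = O*(-1 - 2*O) (N(O) = (-2*O - 1)*O = (-1 - 2*O)*O = O*(-1 - 2*O))
q = -1640 (q = -(-2)*(-4*5*(1 + 2*(4*5))) = -(-2)*(-1*20*(1 + 2*20)) = -(-2)*(-1*20*(1 + 40)) = -(-2)*(-1*20*41) = -(-2)*(-820) = -2*820 = -1640)
D - 64*(q + A) = 3740 - 64*(-1640 - 44) = 3740 - 64*(-1684) = 3740 + 107776 = 111516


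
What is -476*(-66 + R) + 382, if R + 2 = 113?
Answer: -21038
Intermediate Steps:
R = 111 (R = -2 + 113 = 111)
-476*(-66 + R) + 382 = -476*(-66 + 111) + 382 = -476*45 + 382 = -21420 + 382 = -21038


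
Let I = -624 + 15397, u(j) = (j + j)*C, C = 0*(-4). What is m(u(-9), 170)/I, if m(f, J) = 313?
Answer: 313/14773 ≈ 0.021187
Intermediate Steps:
C = 0
u(j) = 0 (u(j) = (j + j)*0 = (2*j)*0 = 0)
I = 14773
m(u(-9), 170)/I = 313/14773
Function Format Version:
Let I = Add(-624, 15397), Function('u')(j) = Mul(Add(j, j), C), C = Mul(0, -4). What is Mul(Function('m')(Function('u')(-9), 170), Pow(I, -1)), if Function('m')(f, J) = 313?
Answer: Rational(313, 14773) ≈ 0.021187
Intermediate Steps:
C = 0
Function('u')(j) = 0 (Function('u')(j) = Mul(Add(j, j), 0) = Mul(Mul(2, j), 0) = 0)
I = 14773
Mul(Function('m')(Function('u')(-9), 170), Pow(I, -1)) = Mul(313, Pow(14773, -1)) = Mul(313, Rational(1, 14773)) = Rational(313, 14773)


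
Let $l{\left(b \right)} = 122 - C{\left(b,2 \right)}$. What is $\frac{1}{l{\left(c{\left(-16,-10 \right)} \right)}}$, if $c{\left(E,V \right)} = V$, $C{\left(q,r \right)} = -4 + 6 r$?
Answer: $\frac{1}{114} \approx 0.0087719$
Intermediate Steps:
$l{\left(b \right)} = 114$ ($l{\left(b \right)} = 122 - \left(-4 + 6 \cdot 2\right) = 122 - \left(-4 + 12\right) = 122 - 8 = 114$)
$\frac{1}{l{\left(c{\left(-16,-10 \right)} \right)}} = \frac{1}{114}$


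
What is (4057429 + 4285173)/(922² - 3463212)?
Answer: -4171301/1306564 ≈ -3.1926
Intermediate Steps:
(4057429 + 4285173)/(922² - 3463212) = 8342602/(850084 - 3463212) = 8342602/(-2613128) = 8342602*(-1/2613128) = -4171301/1306564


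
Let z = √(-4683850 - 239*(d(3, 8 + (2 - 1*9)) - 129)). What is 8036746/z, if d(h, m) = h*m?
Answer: -4018373*I*√1163434/1163434 ≈ -3725.5*I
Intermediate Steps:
z = 2*I*√1163434 (z = √(-4683850 - 239*(3*(8 + (2 - 1*9)) - 129)) = √(-4683850 - 239*(3*(8 + (2 - 9)) - 129)) = √(-4683850 - 239*(3*(8 - 7) - 129)) = √(-4683850 - 239*(3*1 - 129)) = √(-4683850 - 239*(3 - 129)) = √(-4683850 - 239*(-126)) = √(-4683850 + 30114) = √(-4653736) = 2*I*√1163434 ≈ 2157.3*I)
8036746/z = 8036746/((2*I*√1163434)) = 8036746*(-I*√1163434/2326868) = -4018373*I*√1163434/1163434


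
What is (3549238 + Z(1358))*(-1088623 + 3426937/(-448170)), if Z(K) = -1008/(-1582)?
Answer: -97837869404765457601/25321605 ≈ -3.8638e+12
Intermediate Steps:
Z(K) = 72/113 (Z(K) = -1008*(-1/1582) = 72/113)
(3549238 + Z(1358))*(-1088623 + 3426937/(-448170)) = (3549238 + 72/113)*(-1088623 + 3426937/(-448170)) = 401063966*(-1088623 + 3426937*(-1/448170))/113 = 401063966*(-1088623 - 3426937/448170)/113 = (401063966/113)*(-487891596847/448170) = -97837869404765457601/25321605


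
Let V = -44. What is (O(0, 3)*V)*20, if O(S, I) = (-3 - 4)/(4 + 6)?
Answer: 616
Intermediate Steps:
O(S, I) = -7/10
(O(0, 3)*V)*20 = -7/10*(-44)*20 = (154/5)*20 = 616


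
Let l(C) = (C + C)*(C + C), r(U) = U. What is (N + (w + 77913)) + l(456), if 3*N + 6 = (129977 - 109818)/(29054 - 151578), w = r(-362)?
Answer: 334230626437/367572 ≈ 9.0929e+5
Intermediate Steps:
w = -362
l(C) = 4*C**2 (l(C) = (2*C)*(2*C) = 4*C**2)
N = -755303/367572 (N = -2 + ((129977 - 109818)/(29054 - 151578))/3 = -2 + (20159/(-122524))/3 = -2 + (20159*(-1/122524))/3 = -2 + (1/3)*(-20159/122524) = -2 - 20159/367572 = -755303/367572 ≈ -2.0548)
(N + (w + 77913)) + l(456) = (-755303/367572 + (-362 + 77913)) + 4*456**2 = (-755303/367572 + 77551) + 4*207936 = 28504820869/367572 + 831744 = 334230626437/367572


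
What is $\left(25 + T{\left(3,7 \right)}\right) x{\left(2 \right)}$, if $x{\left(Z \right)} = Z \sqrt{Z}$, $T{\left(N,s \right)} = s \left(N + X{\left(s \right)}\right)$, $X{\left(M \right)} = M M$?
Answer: $778 \sqrt{2} \approx 1100.3$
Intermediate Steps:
$X{\left(M \right)} = M^{2}$
$T{\left(N,s \right)} = s \left(N + s^{2}\right)$
$x{\left(Z \right)} = Z^{\frac{3}{2}}$
$\left(25 + T{\left(3,7 \right)}\right) x{\left(2 \right)} = \left(25 + 7 \left(3 + 7^{2}\right)\right) 2^{\frac{3}{2}} = \left(25 + 7 \left(3 + 49\right)\right) 2 \sqrt{2} = \left(25 + 7 \cdot 52\right) 2 \sqrt{2} = \left(25 + 364\right) 2 \sqrt{2} = 389 \cdot 2 \sqrt{2} = 778 \sqrt{2}$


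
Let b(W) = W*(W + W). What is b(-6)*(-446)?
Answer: -32112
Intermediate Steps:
b(W) = 2*W² (b(W) = W*(2*W) = 2*W²)
b(-6)*(-446) = (2*(-6)²)*(-446) = (2*36)*(-446) = 72*(-446) = -32112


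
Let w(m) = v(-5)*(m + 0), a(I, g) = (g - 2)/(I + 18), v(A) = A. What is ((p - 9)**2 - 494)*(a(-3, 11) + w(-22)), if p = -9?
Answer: -18802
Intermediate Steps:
a(I, g) = (-2 + g)/(18 + I)
w(m) = -5*m (w(m) = -5*(m + 0) = -5*m)
((p - 9)**2 - 494)*(a(-3, 11) + w(-22)) = ((-9 - 9)**2 - 494)*((-2 + 11)/(18 - 3) - 5*(-22)) = ((-18)**2 - 494)*(9/15 + 110) = (324 - 494)*((1/15)*9 + 110) = -170*(3/5 + 110) = -170*553/5 = -18802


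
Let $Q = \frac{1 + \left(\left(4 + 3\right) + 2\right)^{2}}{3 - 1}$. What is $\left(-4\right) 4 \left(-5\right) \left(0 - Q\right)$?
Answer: $-3280$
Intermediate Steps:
$Q = 41$ ($Q = \frac{1 + \left(7 + 2\right)^{2}}{2} = \left(1 + 9^{2}\right) \frac{1}{2} = \left(1 + 81\right) \frac{1}{2} = 82 \cdot \frac{1}{2} = 41$)
$\left(-4\right) 4 \left(-5\right) \left(0 - Q\right) = \left(-4\right) 4 \left(-5\right) \left(0 - 41\right) = \left(-16\right) \left(-5\right) \left(0 - 41\right) = 80 \left(-41\right) = -3280$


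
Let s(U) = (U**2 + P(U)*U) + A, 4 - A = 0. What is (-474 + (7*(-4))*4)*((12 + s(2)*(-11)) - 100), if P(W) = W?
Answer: 128920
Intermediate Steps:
A = 4 (A = 4 - 1*0 = 4 + 0 = 4)
s(U) = 4 + 2*U**2 (s(U) = (U**2 + U*U) + 4 = (U**2 + U**2) + 4 = 2*U**2 + 4 = 4 + 2*U**2)
(-474 + (7*(-4))*4)*((12 + s(2)*(-11)) - 100) = (-474 + (7*(-4))*4)*((12 + (4 + 2*2**2)*(-11)) - 100) = (-474 - 28*4)*((12 + (4 + 2*4)*(-11)) - 100) = (-474 - 112)*((12 + (4 + 8)*(-11)) - 100) = -586*((12 + 12*(-11)) - 100) = -586*((12 - 132) - 100) = -586*(-120 - 100) = -586*(-220) = 128920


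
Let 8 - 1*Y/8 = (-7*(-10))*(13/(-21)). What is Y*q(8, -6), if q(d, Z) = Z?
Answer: -2464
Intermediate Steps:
Y = 1232/3 (Y = 64 - 8*(-7*(-10))*13/(-21) = 64 - 560*13*(-1/21) = 64 - 560*(-13)/21 = 64 - 8*(-130/3) = 64 + 1040/3 = 1232/3 ≈ 410.67)
Y*q(8, -6) = (1232/3)*(-6) = -2464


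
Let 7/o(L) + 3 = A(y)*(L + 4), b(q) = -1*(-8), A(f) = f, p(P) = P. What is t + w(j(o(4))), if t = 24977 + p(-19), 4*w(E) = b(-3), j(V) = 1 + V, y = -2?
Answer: 24960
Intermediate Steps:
b(q) = 8
o(L) = 7/(-11 - 2*L) (o(L) = 7/(-3 - 2*(L + 4)) = 7/(-3 - 2*(4 + L)) = 7/(-3 + (-8 - 2*L)) = 7/(-11 - 2*L))
w(E) = 2 (w(E) = (¼)*8 = 2)
t = 24958 (t = 24977 - 19 = 24958)
t + w(j(o(4))) = 24958 + 2 = 24960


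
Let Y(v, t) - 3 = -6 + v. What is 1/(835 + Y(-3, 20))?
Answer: 1/829 ≈ 0.0012063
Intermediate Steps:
Y(v, t) = -3 + v (Y(v, t) = 3 + (-6 + v) = -3 + v)
1/(835 + Y(-3, 20)) = 1/(835 + (-3 - 3)) = 1/(835 - 6) = 1/829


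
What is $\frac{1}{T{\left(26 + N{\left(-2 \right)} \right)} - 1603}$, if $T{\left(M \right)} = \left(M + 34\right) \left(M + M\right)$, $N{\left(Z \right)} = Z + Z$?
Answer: $\frac{1}{861} \approx 0.0011614$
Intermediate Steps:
$N{\left(Z \right)} = 2 Z$
$T{\left(M \right)} = 2 M \left(34 + M\right)$ ($T{\left(M \right)} = \left(34 + M\right) 2 M = 2 M \left(34 + M\right)$)
$\frac{1}{T{\left(26 + N{\left(-2 \right)} \right)} - 1603} = \frac{1}{2 \left(26 + 2 \left(-2\right)\right) \left(34 + \left(26 + 2 \left(-2\right)\right)\right) - 1603} = \frac{1}{2 \left(26 - 4\right) \left(34 + \left(26 - 4\right)\right) - 1603} = \frac{1}{2 \cdot 22 \left(34 + 22\right) - 1603} = \frac{1}{2 \cdot 22 \cdot 56 - 1603} = \frac{1}{2464 - 1603} = \frac{1}{861}$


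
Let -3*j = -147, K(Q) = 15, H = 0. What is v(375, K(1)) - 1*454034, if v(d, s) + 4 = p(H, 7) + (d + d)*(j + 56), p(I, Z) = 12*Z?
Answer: -375204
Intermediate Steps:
j = 49 (j = -1/3*(-147) = 49)
v(d, s) = 80 + 210*d (v(d, s) = -4 + (12*7 + (d + d)*(49 + 56)) = -4 + (84 + (2*d)*105) = -4 + (84 + 210*d) = 80 + 210*d)
v(375, K(1)) - 1*454034 = (80 + 210*375) - 1*454034 = (80 + 78750) - 454034 = 78830 - 454034 = -375204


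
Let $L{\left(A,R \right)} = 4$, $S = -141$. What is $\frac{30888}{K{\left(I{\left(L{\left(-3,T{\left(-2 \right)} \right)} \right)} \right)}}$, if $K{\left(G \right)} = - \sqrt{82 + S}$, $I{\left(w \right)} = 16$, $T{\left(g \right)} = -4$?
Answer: $\frac{30888 i \sqrt{59}}{59} \approx 4021.3 i$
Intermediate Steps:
$K{\left(G \right)} = - i \sqrt{59}$ ($K{\left(G \right)} = - \sqrt{82 - 141} = - \sqrt{-59} = - i \sqrt{59}$)
$\frac{30888}{K{\left(I{\left(L{\left(-3,T{\left(-2 \right)} \right)} \right)} \right)}} = \frac{30888}{\left(-1\right) i \sqrt{59}} = 30888 \frac{i \sqrt{59}}{59} = \frac{30888 i \sqrt{59}}{59}$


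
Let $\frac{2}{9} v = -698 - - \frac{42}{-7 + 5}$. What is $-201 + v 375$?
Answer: $- \frac{2427027}{2} \approx -1.2135 \cdot 10^{6}$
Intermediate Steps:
$v = - \frac{6471}{2}$ ($v = \frac{9 \left(-698 - - \frac{42}{-7 + 5}\right)}{2} = \frac{9 \left(-698 - - \frac{42}{-2}\right)}{2} = \frac{9 \left(-698 - \left(-42\right) \left(- \frac{1}{2}\right)\right)}{2} = \frac{9 \left(-698 - 21\right)}{2} = \frac{9}{2} \left(-719\right) = - \frac{6471}{2} \approx -3235.5$)
$-201 + v 375 = -201 - \frac{2426625}{2} = - \frac{2427027}{2}$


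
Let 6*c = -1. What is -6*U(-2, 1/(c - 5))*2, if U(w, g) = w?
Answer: 24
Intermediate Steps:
c = -1/6 (c = (1/6)*(-1) = -1/6 ≈ -0.16667)
-6*U(-2, 1/(c - 5))*2 = -6*(-2)*2 = 12*2 = 24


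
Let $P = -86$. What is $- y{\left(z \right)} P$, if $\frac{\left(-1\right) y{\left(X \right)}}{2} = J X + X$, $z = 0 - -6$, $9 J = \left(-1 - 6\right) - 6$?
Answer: $\frac{1376}{3} \approx 458.67$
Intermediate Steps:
$J = - \frac{13}{9}$ ($J = \frac{\left(-1 - 6\right) - 6}{9} = \frac{-7 - 6}{9} = \frac{1}{9} \left(-13\right) = - \frac{13}{9} \approx -1.4444$)
$z = 6$ ($z = 0 + 6 = 6$)
$y{\left(X \right)} = \frac{8 X}{9}$ ($y{\left(X \right)} = - 2 \left(- \frac{13 X}{9} + X\right) = - 2 \left(- \frac{4 X}{9}\right) = \frac{8 X}{9}$)
$- y{\left(z \right)} P = - \frac{8}{9} \cdot 6 \left(-86\right) = - \frac{16 \left(-86\right)}{3} = \left(-1\right) \left(- \frac{1376}{3}\right) = \frac{1376}{3}$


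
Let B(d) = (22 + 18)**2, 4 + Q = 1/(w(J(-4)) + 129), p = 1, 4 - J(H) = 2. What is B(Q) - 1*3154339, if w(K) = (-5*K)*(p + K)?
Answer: -3152739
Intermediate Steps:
J(H) = 2 (J(H) = 4 - 1*2 = 4 - 2 = 2)
w(K) = -5*K*(1 + K) (w(K) = (-5*K)*(1 + K) = -5*K*(1 + K))
Q = -395/99 (Q = -4 + 1/(-5*2*(1 + 2) + 129) = -4 + 1/(-5*2*3 + 129) = -4 + 1/(-30 + 129) = -4 + 1/99 = -395/99 ≈ -3.9899)
B(d) = 1600 (B(d) = 40**2 = 1600)
B(Q) - 1*3154339 = 1600 - 1*3154339 = 1600 - 3154339 = -3152739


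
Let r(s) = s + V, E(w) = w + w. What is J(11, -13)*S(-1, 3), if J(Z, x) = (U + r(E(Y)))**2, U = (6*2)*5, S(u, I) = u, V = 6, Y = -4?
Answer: -3364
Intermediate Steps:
E(w) = 2*w
r(s) = 6 + s (r(s) = s + 6 = 6 + s)
U = 60 (U = 12*5 = 60)
J(Z, x) = 3364 (J(Z, x) = (60 + (6 + 2*(-4)))**2 = (60 + (6 - 8))**2 = (60 - 2)**2 = 58**2 = 3364)
J(11, -13)*S(-1, 3) = 3364*(-1) = -3364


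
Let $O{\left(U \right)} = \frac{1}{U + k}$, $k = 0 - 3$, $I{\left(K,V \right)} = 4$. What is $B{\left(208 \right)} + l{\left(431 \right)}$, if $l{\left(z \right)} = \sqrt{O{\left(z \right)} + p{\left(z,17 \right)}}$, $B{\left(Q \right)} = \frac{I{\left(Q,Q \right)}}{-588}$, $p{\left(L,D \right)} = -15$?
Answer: $- \frac{1}{147} + \frac{7 i \sqrt{14017}}{214} \approx -0.0068027 + 3.8727 i$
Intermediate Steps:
$k = -3$ ($k = 0 - 3 = -3$)
$O{\left(U \right)} = \frac{1}{-3 + U}$ ($O{\left(U \right)} = \frac{1}{U - 3} = \frac{1}{-3 + U}$)
$B{\left(Q \right)} = - \frac{1}{147}$ ($B{\left(Q \right)} = \frac{4}{-588} = 4 \left(- \frac{1}{588}\right) = - \frac{1}{147}$)
$l{\left(z \right)} = \sqrt{-15 + \frac{1}{-3 + z}}$ ($l{\left(z \right)} = \sqrt{\frac{1}{-3 + z} - 15} = \sqrt{-15 + \frac{1}{-3 + z}}$)
$B{\left(208 \right)} + l{\left(431 \right)} = - \frac{1}{147} + \sqrt{\frac{46 - 6465}{-3 + 431}} = - \frac{1}{147} + \sqrt{\frac{46 - 6465}{428}} = - \frac{1}{147} + \sqrt{\frac{1}{428} \left(-6419\right)} = - \frac{1}{147} + \sqrt{- \frac{6419}{428}} = - \frac{1}{147} + \frac{7 i \sqrt{14017}}{214}$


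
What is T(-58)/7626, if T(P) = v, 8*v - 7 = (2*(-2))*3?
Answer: -5/61008 ≈ -8.1957e-5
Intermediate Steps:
v = -5/8 (v = 7/8 + ((2*(-2))*3)/8 = 7/8 + (-4*3)/8 = 7/8 + (⅛)*(-12) = 7/8 - 3/2 = -5/8 ≈ -0.62500)
T(P) = -5/8
T(-58)/7626 = -5/8/7626 = -5/8*1/7626 = -5/61008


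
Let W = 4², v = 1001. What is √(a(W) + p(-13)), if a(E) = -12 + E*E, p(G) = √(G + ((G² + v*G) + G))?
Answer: √(244 + 3*I*√1430) ≈ 16.017 + 3.5414*I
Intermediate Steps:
W = 16
p(G) = √(G² + 1003*G) (p(G) = √(G + ((G² + 1001*G) + G)) = √(G + (G² + 1002*G)) = √(G² + 1003*G))
a(E) = -12 + E²
√(a(W) + p(-13)) = √((-12 + 16²) + √(-13*(1003 - 13))) = √((-12 + 256) + √(-13*990)) = √(244 + √(-12870)) = √(244 + 3*I*√1430)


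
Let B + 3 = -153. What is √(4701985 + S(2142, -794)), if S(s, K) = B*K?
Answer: √4825849 ≈ 2196.8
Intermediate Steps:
B = -156 (B = -3 - 153 = -156)
S(s, K) = -156*K
√(4701985 + S(2142, -794)) = √(4701985 - 156*(-794)) = √(4701985 + 123864) = √4825849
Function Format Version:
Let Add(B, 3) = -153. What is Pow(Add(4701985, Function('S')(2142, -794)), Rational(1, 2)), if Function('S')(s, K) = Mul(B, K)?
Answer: Pow(4825849, Rational(1, 2)) ≈ 2196.8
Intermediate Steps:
B = -156 (B = Add(-3, -153) = -156)
Function('S')(s, K) = Mul(-156, K)
Pow(Add(4701985, Function('S')(2142, -794)), Rational(1, 2)) = Pow(Add(4701985, Mul(-156, -794)), Rational(1, 2)) = Pow(Add(4701985, 123864), Rational(1, 2)) = Pow(4825849, Rational(1, 2))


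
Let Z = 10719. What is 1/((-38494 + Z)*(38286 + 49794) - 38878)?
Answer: -1/2446460878 ≈ -4.0875e-10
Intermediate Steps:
1/((-38494 + Z)*(38286 + 49794) - 38878) = 1/((-38494 + 10719)*(38286 + 49794) - 38878) = 1/(-27775*88080 - 38878) = 1/(-2446422000 - 38878) = 1/(-2446460878) = -1/2446460878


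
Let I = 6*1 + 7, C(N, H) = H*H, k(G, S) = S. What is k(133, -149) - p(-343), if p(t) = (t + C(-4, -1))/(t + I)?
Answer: -8252/55 ≈ -150.04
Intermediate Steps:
C(N, H) = H²
I = 13 (I = 6 + 7 = 13)
p(t) = (1 + t)/(13 + t) (p(t) = (t + (-1)²)/(t + 13) = (t + 1)/(13 + t) = (1 + t)/(13 + t))
k(133, -149) - p(-343) = -149 - (1 - 343)/(13 - 343) = -149 - (-342)/(-330) = -149 - (-1)*(-342)/330 = -149 - 1*57/55 = -149 - 57/55 = -8252/55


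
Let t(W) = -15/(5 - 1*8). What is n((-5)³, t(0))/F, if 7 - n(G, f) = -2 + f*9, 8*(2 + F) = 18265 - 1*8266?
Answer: -288/9983 ≈ -0.028849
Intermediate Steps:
F = 9983/8 (F = -2 + (18265 - 1*8266)/8 = -2 + (18265 - 8266)/8 = -2 + (⅛)*9999 = -2 + 9999/8 = 9983/8 ≈ 1247.9)
t(W) = 5 (t(W) = -15/(5 - 8) = -15/(-3) = -15*(-⅓) = 5)
n(G, f) = 9 - 9*f (n(G, f) = 7 - (-2 + f*9) = 7 - (-2 + 9*f) = 7 + (2 - 9*f) = 9 - 9*f)
n((-5)³, t(0))/F = (9 - 9*5)/(9983/8) = (9 - 45)*(8/9983) = -36*8/9983 = -288/9983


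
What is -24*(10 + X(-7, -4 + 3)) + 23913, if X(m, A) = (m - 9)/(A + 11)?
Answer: 118557/5 ≈ 23711.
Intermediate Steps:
X(m, A) = (-9 + m)/(11 + A)
-24*(10 + X(-7, -4 + 3)) + 23913 = -24*(10 + (-9 - 7)/(11 + (-4 + 3))) + 23913 = -24*(10 - 16/(11 - 1)) + 23913 = -24*(10 - 16/10) + 23913 = -24*(10 + (⅒)*(-16)) + 23913 = -24*(10 - 8/5) + 23913 = -24*42/5 + 23913 = -1008/5 + 23913 = 118557/5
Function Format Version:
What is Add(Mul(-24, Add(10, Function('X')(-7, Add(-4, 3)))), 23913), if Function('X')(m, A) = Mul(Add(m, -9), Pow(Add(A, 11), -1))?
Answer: Rational(118557, 5) ≈ 23711.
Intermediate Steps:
Function('X')(m, A) = Mul(Pow(Add(11, A), -1), Add(-9, m)) (Function('X')(m, A) = Mul(Add(-9, m), Pow(Add(11, A), -1)) = Mul(Pow(Add(11, A), -1), Add(-9, m)))
Add(Mul(-24, Add(10, Function('X')(-7, Add(-4, 3)))), 23913) = Add(Mul(-24, Add(10, Mul(Pow(Add(11, Add(-4, 3)), -1), Add(-9, -7)))), 23913) = Add(Mul(-24, Add(10, Mul(Pow(Add(11, -1), -1), -16))), 23913) = Add(Mul(-24, Add(10, Mul(Pow(10, -1), -16))), 23913) = Add(Mul(-24, Add(10, Mul(Rational(1, 10), -16))), 23913) = Add(Mul(-24, Add(10, Rational(-8, 5))), 23913) = Add(Mul(-24, Rational(42, 5)), 23913) = Add(Rational(-1008, 5), 23913) = Rational(118557, 5)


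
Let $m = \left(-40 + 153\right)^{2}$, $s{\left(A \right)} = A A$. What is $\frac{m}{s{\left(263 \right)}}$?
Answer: $\frac{12769}{69169} \approx 0.18461$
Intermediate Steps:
$s{\left(A \right)} = A^{2}$
$m = 12769$ ($m = 113^{2} = 12769$)
$\frac{m}{s{\left(263 \right)}} = \frac{12769}{263^{2}} = \frac{12769}{69169}$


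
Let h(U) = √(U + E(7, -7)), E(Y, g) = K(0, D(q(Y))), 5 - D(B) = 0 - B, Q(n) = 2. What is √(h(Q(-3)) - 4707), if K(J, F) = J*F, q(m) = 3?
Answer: √(-4707 + √2) ≈ 68.597*I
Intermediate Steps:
D(B) = 5 + B (D(B) = 5 - (0 - B) = 5 - (-1)*B = 5 + B)
K(J, F) = F*J
E(Y, g) = 0 (E(Y, g) = (5 + 3)*0 = 8*0 = 0)
h(U) = √U (h(U) = √(U + 0) = √U)
√(h(Q(-3)) - 4707) = √(√2 - 4707) = √(-4707 + √2)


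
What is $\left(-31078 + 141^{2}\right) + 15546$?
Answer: $4349$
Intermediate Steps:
$\left(-31078 + 141^{2}\right) + 15546 = \left(-31078 + 19881\right) + 15546 = -11197 + 15546 = 4349$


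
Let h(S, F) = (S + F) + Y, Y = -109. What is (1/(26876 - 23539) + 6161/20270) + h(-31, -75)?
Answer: -14522233323/67640990 ≈ -214.70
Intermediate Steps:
h(S, F) = -109 + F + S (h(S, F) = (S + F) - 109 = (F + S) - 109 = -109 + F + S)
(1/(26876 - 23539) + 6161/20270) + h(-31, -75) = (1/(26876 - 23539) + 6161/20270) + (-109 - 75 - 31) = (1/3337 + 6161*(1/20270)) - 215 = (1/3337 + 6161/20270) - 215 = 20579527/67640990 - 215 = -14522233323/67640990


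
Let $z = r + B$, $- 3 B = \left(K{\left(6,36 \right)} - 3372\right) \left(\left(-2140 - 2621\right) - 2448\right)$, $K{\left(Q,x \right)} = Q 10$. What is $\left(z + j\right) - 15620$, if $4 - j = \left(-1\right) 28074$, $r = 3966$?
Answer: $-7942312$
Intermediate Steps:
$K{\left(Q,x \right)} = 10 Q$
$B = -7958736$ ($B = - \frac{\left(10 \cdot 6 - 3372\right) \left(\left(-2140 - 2621\right) - 2448\right)}{3} = - \frac{\left(60 - 3372\right) \left(\left(-2140 - 2621\right) - 2448\right)}{3} = - \frac{\left(-3312\right) \left(-4761 - 2448\right)}{3} = - \frac{\left(-3312\right) \left(-7209\right)}{3} = \left(- \frac{1}{3}\right) 23876208 = -7958736$)
$j = 28078$ ($j = 4 - \left(-1\right) 28074 = 4 - -28074 = 4 + 28074 = 28078$)
$z = -7954770$ ($z = 3966 - 7958736 = -7954770$)
$\left(z + j\right) - 15620 = \left(-7954770 + 28078\right) - 15620 = -7926692 - 15620 = -7942312$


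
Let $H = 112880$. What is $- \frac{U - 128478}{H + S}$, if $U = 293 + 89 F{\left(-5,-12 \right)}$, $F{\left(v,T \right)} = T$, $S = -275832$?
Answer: $- \frac{129253}{162952} \approx -0.7932$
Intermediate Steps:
$U = -775$ ($U = 293 + 89 \left(-12\right) = 293 - 1068 = -775$)
$- \frac{U - 128478}{H + S} = - \frac{-775 - 128478}{112880 - 275832} = - \frac{-129253}{-162952} = - \frac{\left(-129253\right) \left(-1\right)}{162952} = \left(-1\right) \frac{129253}{162952} = - \frac{129253}{162952}$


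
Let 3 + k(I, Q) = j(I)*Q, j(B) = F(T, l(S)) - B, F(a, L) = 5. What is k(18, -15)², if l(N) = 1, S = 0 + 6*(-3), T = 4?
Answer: 36864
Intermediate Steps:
S = -18 (S = 0 - 18 = -18)
j(B) = 5 - B
k(I, Q) = -3 + Q*(5 - I) (k(I, Q) = -3 + (5 - I)*Q = -3 + Q*(5 - I))
k(18, -15)² = (-3 - 1*(-15)*(-5 + 18))² = (-3 - 1*(-15)*13)² = (-3 + 195)² = 192² = 36864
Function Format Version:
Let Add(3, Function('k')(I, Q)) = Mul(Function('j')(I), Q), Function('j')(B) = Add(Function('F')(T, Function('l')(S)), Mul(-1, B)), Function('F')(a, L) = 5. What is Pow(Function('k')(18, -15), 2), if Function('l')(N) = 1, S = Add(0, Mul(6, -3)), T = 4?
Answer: 36864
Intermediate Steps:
S = -18 (S = Add(0, -18) = -18)
Function('j')(B) = Add(5, Mul(-1, B))
Function('k')(I, Q) = Add(-3, Mul(Q, Add(5, Mul(-1, I)))) (Function('k')(I, Q) = Add(-3, Mul(Add(5, Mul(-1, I)), Q)) = Add(-3, Mul(Q, Add(5, Mul(-1, I)))))
Pow(Function('k')(18, -15), 2) = Pow(Add(-3, Mul(-1, -15, Add(-5, 18))), 2) = Pow(Add(-3, Mul(-1, -15, 13)), 2) = Pow(Add(-3, 195), 2) = Pow(192, 2) = 36864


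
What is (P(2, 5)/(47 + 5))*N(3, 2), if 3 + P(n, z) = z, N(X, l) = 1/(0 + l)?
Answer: 1/52 ≈ 0.019231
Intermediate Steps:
N(X, l) = 1/l
P(n, z) = -3 + z
(P(2, 5)/(47 + 5))*N(3, 2) = ((-3 + 5)/(47 + 5))/2 = (2/52)*(½) = (2*(1/52))*(½) = (1/26)*(½) = 1/52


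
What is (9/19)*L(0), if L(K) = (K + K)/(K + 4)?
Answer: 0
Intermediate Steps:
L(K) = 2*K/(4 + K) (L(K) = (2*K)/(4 + K) = 2*K/(4 + K))
(9/19)*L(0) = (9/19)*(2*0/(4 + 0)) = ((1/19)*9)*(2*0/4) = 9*(2*0*(1/4))/19 = (9/19)*0 = 0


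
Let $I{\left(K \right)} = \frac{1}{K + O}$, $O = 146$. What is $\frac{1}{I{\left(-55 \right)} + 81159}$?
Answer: $\frac{91}{7385470} \approx 1.2321 \cdot 10^{-5}$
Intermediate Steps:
$I{\left(K \right)} = \frac{1}{146 + K}$ ($I{\left(K \right)} = \frac{1}{K + 146} = \frac{1}{146 + K}$)
$\frac{1}{I{\left(-55 \right)} + 81159} = \frac{1}{\frac{1}{146 - 55} + 81159} = \frac{1}{\frac{1}{91} + 81159} = \frac{1}{\frac{7385470}{91}} = \frac{91}{7385470}$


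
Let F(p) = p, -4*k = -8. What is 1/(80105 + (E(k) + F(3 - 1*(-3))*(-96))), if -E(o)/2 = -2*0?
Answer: 1/79529 ≈ 1.2574e-5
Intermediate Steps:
k = 2 (k = -¼*(-8) = 2)
E(o) = 0 (E(o) = -(-4)*0 = -2*0 = 0)
1/(80105 + (E(k) + F(3 - 1*(-3))*(-96))) = 1/(80105 + (0 + (3 - 1*(-3))*(-96))) = 1/(80105 + (0 + (3 + 3)*(-96))) = 1/(80105 + (0 + 6*(-96))) = 1/(80105 + (0 - 576)) = 1/(80105 - 576) = 1/79529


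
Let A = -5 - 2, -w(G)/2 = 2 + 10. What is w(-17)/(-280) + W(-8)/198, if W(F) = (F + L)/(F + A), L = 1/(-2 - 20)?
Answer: 13481/152460 ≈ 0.088423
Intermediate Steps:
w(G) = -24 (w(G) = -2*(2 + 10) = -2*12 = -24)
A = -7
L = -1/22 (L = 1/(-22) = -1/22 ≈ -0.045455)
W(F) = (-1/22 + F)/(-7 + F) (W(F) = (F - 1/22)/(F - 7) = (-1/22 + F)/(-7 + F))
w(-17)/(-280) + W(-8)/198 = -24/(-280) + ((-1/22 - 8)/(-7 - 8))/198 = -24*(-1/280) + (-177/22/(-15))*(1/198) = 3/35 - 1/15*(-177/22)*(1/198) = 3/35 + (59/110)*(1/198) = 3/35 + 59/21780 = 13481/152460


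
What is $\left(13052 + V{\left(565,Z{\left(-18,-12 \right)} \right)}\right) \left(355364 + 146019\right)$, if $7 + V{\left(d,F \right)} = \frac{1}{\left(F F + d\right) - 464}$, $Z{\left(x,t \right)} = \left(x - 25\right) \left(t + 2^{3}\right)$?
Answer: $\frac{194155967062358}{29685} \approx 6.5405 \cdot 10^{9}$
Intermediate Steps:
$Z{\left(x,t \right)} = \left(-25 + x\right) \left(8 + t\right)$ ($Z{\left(x,t \right)} = \left(-25 + x\right) \left(t + 8\right) = \left(-25 + x\right) \left(8 + t\right)$)
$V{\left(d,F \right)} = -7 + \frac{1}{-464 + d + F^{2}}$ ($V{\left(d,F \right)} = -7 + \frac{1}{\left(F F + d\right) - 464} = -7 + \frac{1}{\left(F^{2} + d\right) - 464} = -7 + \frac{1}{\left(d + F^{2}\right) - 464} = -7 + \frac{1}{-464 + d + F^{2}}$)
$\left(13052 + V{\left(565,Z{\left(-18,-12 \right)} \right)}\right) \left(355364 + 146019\right) = \left(13052 + \frac{3249 - 3955 - 7 \left(-200 - -300 + 8 \left(-18\right) - -216\right)^{2}}{-464 + 565 + \left(-200 - -300 + 8 \left(-18\right) - -216\right)^{2}}\right) \left(355364 + 146019\right) = \left(13052 + \frac{3249 - 3955 - 7 \left(-200 + 300 - 144 + 216\right)^{2}}{-464 + 565 + \left(-200 + 300 - 144 + 216\right)^{2}}\right) 501383 = \left(13052 + \frac{3249 - 3955 - 7 \cdot 172^{2}}{-464 + 565 + 172^{2}}\right) 501383 = \left(13052 + \frac{3249 - 3955 - 207088}{-464 + 565 + 29584}\right) 501383 = \left(13052 + \frac{3249 - 3955 - 207088}{29685}\right) 501383 = \left(13052 + \frac{1}{29685} \left(-207794\right)\right) 501383 = \left(13052 - \frac{207794}{29685}\right) 501383 = \frac{387240826}{29685} \cdot 501383 = \frac{194155967062358}{29685}$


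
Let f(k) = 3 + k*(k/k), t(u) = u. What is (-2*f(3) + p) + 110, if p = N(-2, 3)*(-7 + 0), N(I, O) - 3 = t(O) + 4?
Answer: 28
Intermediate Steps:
N(I, O) = 7 + O (N(I, O) = 3 + (O + 4) = 3 + (4 + O) = 7 + O)
f(k) = 3 + k (f(k) = 3 + k*1 = 3 + k)
p = -70 (p = (7 + 3)*(-7 + 0) = 10*(-7) = -70)
(-2*f(3) + p) + 110 = (-2*(3 + 3) - 70) + 110 = (-2*6 - 70) + 110 = (-12 - 70) + 110 = -82 + 110 = 28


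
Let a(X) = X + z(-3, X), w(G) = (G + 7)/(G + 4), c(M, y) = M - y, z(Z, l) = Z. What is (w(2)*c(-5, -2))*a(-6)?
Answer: 81/2 ≈ 40.500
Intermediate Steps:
w(G) = (7 + G)/(4 + G)
a(X) = -3 + X (a(X) = X - 3 = -3 + X)
(w(2)*c(-5, -2))*a(-6) = (((7 + 2)/(4 + 2))*(-5 - 1*(-2)))*(-3 - 6) = ((9/6)*(-5 + 2))*(-9) = (((⅙)*9)*(-3))*(-9) = ((3/2)*(-3))*(-9) = -9/2*(-9) = 81/2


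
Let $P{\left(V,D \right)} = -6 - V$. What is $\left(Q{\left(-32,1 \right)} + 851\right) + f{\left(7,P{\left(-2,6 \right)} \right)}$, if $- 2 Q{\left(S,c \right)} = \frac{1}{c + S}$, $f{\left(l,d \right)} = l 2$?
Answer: $\frac{53631}{62} \approx 865.02$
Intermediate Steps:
$f{\left(l,d \right)} = 2 l$
$Q{\left(S,c \right)} = - \frac{1}{2 \left(S + c\right)}$ ($Q{\left(S,c \right)} = - \frac{1}{2 \left(c + S\right)} = - \frac{1}{2 \left(S + c\right)}$)
$\left(Q{\left(-32,1 \right)} + 851\right) + f{\left(7,P{\left(-2,6 \right)} \right)} = \left(- \frac{1}{2 \left(-32\right) + 2 \cdot 1} + 851\right) + 2 \cdot 7 = \left(- \frac{1}{-64 + 2} + 851\right) + 14 = \left(- \frac{1}{-62} + 851\right) + 14 = \left(\left(-1\right) \left(- \frac{1}{62}\right) + 851\right) + 14 = \left(\frac{1}{62} + 851\right) + 14 = \frac{52763}{62} + 14 = \frac{53631}{62}$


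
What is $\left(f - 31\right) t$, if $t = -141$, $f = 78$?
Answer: $-6627$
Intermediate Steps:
$\left(f - 31\right) t = \left(78 - 31\right) \left(-141\right) = 47 \left(-141\right) = -6627$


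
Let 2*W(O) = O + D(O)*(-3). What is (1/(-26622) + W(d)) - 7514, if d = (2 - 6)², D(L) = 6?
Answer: -200064331/26622 ≈ -7515.0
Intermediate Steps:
d = 16 (d = (-4)² = 16)
W(O) = -9 + O/2 (W(O) = (O + 6*(-3))/2 = (O - 18)/2 = (-18 + O)/2 = -9 + O/2)
(1/(-26622) + W(d)) - 7514 = (1/(-26622) + (-9 + (½)*16)) - 7514 = (-1/26622 + (-9 + 8)) - 7514 = (-1/26622 - 1) - 7514 = -26623/26622 - 7514 = -200064331/26622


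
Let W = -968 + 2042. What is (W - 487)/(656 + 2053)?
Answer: 587/2709 ≈ 0.21669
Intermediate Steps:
W = 1074
(W - 487)/(656 + 2053) = (1074 - 487)/(656 + 2053) = 587/2709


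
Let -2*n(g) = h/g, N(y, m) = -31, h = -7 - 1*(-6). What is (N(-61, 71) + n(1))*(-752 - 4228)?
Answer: 151890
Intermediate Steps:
h = -1 (h = -7 + 6 = -1)
n(g) = 1/(2*g) (n(g) = -(-1)/(2*g) = 1/(2*g))
(N(-61, 71) + n(1))*(-752 - 4228) = (-31 + (½)/1)*(-752 - 4228) = (-31 + (½)*1)*(-4980) = (-31 + ½)*(-4980) = -61/2*(-4980) = 151890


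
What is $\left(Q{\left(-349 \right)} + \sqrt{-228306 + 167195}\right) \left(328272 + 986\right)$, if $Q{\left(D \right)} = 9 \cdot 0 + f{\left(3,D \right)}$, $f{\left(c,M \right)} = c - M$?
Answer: $115898816 + 329258 i \sqrt{61111} \approx 1.159 \cdot 10^{8} + 8.1395 \cdot 10^{7} i$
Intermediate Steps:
$Q{\left(D \right)} = 3 - D$ ($Q{\left(D \right)} = 9 \cdot 0 - \left(-3 + D\right) = 0 - \left(-3 + D\right) = 3 - D$)
$\left(Q{\left(-349 \right)} + \sqrt{-228306 + 167195}\right) \left(328272 + 986\right) = \left(\left(3 - -349\right) + \sqrt{-228306 + 167195}\right) \left(328272 + 986\right) = \left(\left(3 + 349\right) + \sqrt{-61111}\right) 329258 = \left(352 + i \sqrt{61111}\right) 329258 = 115898816 + 329258 i \sqrt{61111}$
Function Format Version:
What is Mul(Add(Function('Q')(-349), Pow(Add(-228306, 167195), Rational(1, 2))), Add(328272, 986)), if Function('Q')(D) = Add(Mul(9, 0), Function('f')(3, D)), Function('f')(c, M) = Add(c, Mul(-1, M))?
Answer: Add(115898816, Mul(329258, I, Pow(61111, Rational(1, 2)))) ≈ Add(1.1590e+8, Mul(8.1395e+7, I))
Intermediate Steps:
Function('Q')(D) = Add(3, Mul(-1, D)) (Function('Q')(D) = Add(Mul(9, 0), Add(3, Mul(-1, D))) = Add(0, Add(3, Mul(-1, D))) = Add(3, Mul(-1, D)))
Mul(Add(Function('Q')(-349), Pow(Add(-228306, 167195), Rational(1, 2))), Add(328272, 986)) = Mul(Add(Add(3, Mul(-1, -349)), Pow(Add(-228306, 167195), Rational(1, 2))), Add(328272, 986)) = Mul(Add(Add(3, 349), Pow(-61111, Rational(1, 2))), 329258) = Mul(Add(352, Mul(I, Pow(61111, Rational(1, 2)))), 329258) = Add(115898816, Mul(329258, I, Pow(61111, Rational(1, 2))))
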